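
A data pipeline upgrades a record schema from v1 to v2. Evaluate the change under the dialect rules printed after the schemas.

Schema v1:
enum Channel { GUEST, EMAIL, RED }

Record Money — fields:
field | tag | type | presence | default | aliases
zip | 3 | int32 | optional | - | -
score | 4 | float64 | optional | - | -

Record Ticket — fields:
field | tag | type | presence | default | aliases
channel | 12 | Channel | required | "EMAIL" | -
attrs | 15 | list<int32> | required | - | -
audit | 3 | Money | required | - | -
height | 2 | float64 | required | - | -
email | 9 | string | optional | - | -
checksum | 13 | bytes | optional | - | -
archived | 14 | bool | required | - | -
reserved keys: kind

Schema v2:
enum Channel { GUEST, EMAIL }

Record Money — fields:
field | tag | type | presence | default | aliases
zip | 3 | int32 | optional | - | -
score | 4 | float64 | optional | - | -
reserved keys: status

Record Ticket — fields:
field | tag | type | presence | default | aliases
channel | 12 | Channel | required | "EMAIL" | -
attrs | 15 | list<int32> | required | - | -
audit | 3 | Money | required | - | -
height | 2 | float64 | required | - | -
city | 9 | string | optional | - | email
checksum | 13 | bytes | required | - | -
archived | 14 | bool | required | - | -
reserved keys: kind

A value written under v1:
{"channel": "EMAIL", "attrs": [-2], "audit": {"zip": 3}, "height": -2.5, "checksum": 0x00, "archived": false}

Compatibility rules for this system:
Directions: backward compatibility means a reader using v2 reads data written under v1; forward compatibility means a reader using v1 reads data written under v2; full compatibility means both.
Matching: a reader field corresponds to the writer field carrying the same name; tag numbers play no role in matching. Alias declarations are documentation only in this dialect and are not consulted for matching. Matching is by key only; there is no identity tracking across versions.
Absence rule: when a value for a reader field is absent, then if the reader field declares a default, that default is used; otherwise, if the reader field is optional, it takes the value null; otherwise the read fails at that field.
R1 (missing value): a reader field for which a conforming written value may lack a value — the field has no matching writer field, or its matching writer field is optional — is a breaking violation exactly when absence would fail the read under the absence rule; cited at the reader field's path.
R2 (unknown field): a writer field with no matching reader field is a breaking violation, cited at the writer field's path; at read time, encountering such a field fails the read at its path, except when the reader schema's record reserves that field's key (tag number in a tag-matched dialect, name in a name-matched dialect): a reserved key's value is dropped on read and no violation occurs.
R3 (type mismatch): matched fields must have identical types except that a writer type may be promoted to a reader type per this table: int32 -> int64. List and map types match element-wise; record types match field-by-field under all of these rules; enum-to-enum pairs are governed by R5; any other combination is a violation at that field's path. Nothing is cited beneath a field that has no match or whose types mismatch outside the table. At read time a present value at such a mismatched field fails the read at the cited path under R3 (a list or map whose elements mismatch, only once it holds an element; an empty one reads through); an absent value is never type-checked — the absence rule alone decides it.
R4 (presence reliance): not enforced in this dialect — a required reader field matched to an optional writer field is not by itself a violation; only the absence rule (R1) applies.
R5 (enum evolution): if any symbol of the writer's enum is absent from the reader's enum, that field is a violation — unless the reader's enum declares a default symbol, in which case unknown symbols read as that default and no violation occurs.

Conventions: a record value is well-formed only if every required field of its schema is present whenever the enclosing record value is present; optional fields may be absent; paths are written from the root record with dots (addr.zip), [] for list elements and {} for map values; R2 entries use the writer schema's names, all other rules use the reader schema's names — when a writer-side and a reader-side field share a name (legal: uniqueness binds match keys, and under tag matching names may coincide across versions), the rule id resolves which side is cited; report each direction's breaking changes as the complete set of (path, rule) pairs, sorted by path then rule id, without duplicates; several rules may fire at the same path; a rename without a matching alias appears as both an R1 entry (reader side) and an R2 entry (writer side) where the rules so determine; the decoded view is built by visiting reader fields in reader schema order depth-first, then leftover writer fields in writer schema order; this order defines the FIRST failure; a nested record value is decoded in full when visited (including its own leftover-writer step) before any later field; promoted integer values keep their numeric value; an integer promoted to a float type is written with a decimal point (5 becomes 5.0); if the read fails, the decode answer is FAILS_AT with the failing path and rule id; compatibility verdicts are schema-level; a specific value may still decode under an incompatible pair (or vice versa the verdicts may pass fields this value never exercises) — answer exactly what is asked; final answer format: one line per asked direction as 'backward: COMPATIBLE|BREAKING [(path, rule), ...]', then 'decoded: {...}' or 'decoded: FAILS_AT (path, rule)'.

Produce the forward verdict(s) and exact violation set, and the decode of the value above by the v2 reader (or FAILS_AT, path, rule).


forward: BREAKING [(city, R2)]; decoded: {"channel": "EMAIL", "attrs": [-2], "audit": {"zip": 3, "score": null}, "height": -2.5, "city": null, "checksum": 0x00, "archived": false}

each type pair in Ticket: writer, then reader
forward on Ticket — v1 reading data written by v2:
  channel: paired with writer channel (Channel -> Channel; writer required)
  attrs: paired with writer attrs (list<int32> -> list<int32>; writer required)
  audit: paired with writer audit (Money -> Money; writer required)
  height: paired with writer height (float64 -> float64; writer required)
  email: no writer-side match
  checksum: paired with writer checksum (bytes -> bytes; writer required)
  archived: paired with writer archived (bool -> bool; writer required)
  writer city: unknown to reader
  audit.zip: paired with writer audit.zip (int32 -> int32; writer optional)
  audit.score: paired with writer audit.score (float64 -> float64; writer optional)
  violation R2 at city
  => forward verdict for Ticket: BREAKING, 1 violation(s)
decode (reader v2):
  channel := "EMAIL"
  attrs := [-2]
  audit.zip := 3
  audit.score := null (not supplied -> null)
  height := -2.5
  city := null (not supplied -> null)
  checksum := 0x00
  archived := false
  => decoded: {"channel": "EMAIL", "attrs": [-2], "audit": {"zip": 3, "score": null}, "height": -2.5, "city": null, "checksum": 0x00, "archived": false}
remaining Ticket differences; none change what is asked:
  enum Channel (field channel in record Ticket): symbol RED removed -> matters only for Ticket's backward compatibility — outside the asked direction
  field checksum in record Ticket: optional changed to required -> matters only for Ticket's backward compatibility — outside the asked direction


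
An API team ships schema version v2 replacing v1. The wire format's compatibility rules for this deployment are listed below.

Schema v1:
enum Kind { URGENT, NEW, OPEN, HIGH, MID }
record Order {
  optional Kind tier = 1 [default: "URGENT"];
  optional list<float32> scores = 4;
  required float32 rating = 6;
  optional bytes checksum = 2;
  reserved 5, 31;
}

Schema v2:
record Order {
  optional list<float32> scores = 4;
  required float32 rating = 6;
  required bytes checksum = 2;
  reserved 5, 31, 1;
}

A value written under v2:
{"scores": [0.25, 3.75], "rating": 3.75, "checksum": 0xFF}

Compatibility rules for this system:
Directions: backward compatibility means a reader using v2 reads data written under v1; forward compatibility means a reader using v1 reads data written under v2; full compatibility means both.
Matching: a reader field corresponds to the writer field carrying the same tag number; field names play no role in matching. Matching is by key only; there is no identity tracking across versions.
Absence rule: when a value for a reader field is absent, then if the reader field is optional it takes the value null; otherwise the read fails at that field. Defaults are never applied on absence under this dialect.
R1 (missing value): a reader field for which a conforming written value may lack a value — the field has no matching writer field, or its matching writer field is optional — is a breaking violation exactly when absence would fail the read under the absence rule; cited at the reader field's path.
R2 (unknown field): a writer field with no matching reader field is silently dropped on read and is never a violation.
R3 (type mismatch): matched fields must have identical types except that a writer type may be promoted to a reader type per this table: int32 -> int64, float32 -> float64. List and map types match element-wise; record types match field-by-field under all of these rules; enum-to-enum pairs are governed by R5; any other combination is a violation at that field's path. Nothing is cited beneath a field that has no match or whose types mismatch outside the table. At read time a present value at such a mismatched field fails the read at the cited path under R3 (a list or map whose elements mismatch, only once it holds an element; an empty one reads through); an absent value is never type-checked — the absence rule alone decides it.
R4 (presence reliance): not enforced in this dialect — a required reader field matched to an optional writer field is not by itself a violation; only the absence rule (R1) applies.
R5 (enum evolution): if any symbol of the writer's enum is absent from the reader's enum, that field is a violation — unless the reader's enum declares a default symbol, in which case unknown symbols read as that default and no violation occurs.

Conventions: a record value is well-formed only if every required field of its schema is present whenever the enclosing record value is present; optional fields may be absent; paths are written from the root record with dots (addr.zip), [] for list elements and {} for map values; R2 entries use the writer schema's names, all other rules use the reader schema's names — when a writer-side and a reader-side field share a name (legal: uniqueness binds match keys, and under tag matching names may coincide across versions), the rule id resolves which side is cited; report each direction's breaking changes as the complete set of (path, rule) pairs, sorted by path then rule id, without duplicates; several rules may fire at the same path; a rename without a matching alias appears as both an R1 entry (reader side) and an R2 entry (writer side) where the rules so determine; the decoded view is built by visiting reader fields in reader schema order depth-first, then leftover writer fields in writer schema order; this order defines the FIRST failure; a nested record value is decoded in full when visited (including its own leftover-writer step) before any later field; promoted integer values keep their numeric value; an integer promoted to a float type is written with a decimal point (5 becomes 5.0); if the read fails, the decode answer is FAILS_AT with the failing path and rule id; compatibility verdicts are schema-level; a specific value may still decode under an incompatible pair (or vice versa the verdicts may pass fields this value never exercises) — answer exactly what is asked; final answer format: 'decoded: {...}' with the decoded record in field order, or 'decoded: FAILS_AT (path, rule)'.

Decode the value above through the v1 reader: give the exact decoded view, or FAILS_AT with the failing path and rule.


decoded: {"tier": null, "scores": [0.25, 3.75], "rating": 3.75, "checksum": 0xFF}

arrows below run writer -> reader for Order
decoding the Order value with the v1 reader:
  tier := null (not supplied -> null)
  scores := [0.25, 3.75]
  rating := 3.75
  checksum := 0xFF
  => decoded: {"tier": null, "scores": [0.25, 3.75], "rating": 3.75, "checksum": 0xFF}
the other Order changes do not affect what is asked:
  field checksum in record Order: optional changed to required -> schema-level compatibility only; this Order value's decode is unchanged
  removed field tier from record Order (its key 1 joins the reserved list) -> inert under this dialect — no rule fires on Order and the result does not move


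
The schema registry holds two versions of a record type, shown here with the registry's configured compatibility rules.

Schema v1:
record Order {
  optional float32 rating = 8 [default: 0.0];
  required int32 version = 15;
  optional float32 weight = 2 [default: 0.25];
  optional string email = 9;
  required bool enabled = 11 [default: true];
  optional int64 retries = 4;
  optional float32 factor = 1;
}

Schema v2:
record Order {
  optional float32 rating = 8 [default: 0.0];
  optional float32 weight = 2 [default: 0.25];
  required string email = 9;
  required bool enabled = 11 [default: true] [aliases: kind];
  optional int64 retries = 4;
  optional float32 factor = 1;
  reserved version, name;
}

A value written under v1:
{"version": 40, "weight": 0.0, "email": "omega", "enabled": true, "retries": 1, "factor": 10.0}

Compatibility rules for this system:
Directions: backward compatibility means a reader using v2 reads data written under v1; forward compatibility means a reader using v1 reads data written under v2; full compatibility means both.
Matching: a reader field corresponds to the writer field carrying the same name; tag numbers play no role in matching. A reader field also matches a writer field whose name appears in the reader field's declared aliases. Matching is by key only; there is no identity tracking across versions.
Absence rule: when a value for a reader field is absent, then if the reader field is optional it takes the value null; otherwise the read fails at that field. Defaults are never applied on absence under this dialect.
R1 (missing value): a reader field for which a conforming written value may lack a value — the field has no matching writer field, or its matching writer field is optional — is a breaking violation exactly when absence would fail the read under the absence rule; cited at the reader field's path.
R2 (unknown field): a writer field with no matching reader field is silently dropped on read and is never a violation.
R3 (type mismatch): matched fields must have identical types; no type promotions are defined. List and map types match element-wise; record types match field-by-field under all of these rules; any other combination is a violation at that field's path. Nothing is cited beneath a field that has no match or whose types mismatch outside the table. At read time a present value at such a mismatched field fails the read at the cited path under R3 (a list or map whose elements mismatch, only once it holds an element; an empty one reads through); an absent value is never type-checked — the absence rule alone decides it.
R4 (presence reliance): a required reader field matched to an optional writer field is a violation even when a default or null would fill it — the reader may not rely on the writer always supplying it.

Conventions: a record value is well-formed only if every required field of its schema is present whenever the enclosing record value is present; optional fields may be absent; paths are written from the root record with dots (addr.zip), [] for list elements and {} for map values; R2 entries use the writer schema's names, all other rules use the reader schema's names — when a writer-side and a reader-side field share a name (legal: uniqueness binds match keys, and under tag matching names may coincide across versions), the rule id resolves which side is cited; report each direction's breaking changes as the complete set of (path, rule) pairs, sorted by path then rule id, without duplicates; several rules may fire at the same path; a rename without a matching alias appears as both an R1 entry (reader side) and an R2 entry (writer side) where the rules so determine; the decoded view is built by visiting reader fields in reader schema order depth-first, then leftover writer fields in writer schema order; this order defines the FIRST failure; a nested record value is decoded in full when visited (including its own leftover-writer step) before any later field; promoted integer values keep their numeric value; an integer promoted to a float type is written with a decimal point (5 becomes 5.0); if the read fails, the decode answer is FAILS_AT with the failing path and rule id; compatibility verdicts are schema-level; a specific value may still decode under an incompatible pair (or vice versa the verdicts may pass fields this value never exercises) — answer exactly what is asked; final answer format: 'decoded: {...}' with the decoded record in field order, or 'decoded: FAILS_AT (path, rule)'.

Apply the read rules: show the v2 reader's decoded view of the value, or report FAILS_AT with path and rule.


decoded: {"rating": null, "weight": 0.0, "email": "omega", "enabled": true, "retries": 1, "factor": 10.0}

each type pair in Order: writer, then reader
migrating the Order value to v2:
  rating := null (not supplied -> null)
  weight := 0.0
  email := "omega"
  enabled := true
  retries := 1
  factor := 10.0
  writer version: unmatched, discarded
  => decoded: {"rating": null, "weight": 0.0, "email": "omega", "enabled": true, "retries": 1, "factor": 10.0}
checking off the Order differences that do not matter here:
  field email in record Order: optional changed to required -> changes Order's schema-level verdicts only — the decode of this value is the same


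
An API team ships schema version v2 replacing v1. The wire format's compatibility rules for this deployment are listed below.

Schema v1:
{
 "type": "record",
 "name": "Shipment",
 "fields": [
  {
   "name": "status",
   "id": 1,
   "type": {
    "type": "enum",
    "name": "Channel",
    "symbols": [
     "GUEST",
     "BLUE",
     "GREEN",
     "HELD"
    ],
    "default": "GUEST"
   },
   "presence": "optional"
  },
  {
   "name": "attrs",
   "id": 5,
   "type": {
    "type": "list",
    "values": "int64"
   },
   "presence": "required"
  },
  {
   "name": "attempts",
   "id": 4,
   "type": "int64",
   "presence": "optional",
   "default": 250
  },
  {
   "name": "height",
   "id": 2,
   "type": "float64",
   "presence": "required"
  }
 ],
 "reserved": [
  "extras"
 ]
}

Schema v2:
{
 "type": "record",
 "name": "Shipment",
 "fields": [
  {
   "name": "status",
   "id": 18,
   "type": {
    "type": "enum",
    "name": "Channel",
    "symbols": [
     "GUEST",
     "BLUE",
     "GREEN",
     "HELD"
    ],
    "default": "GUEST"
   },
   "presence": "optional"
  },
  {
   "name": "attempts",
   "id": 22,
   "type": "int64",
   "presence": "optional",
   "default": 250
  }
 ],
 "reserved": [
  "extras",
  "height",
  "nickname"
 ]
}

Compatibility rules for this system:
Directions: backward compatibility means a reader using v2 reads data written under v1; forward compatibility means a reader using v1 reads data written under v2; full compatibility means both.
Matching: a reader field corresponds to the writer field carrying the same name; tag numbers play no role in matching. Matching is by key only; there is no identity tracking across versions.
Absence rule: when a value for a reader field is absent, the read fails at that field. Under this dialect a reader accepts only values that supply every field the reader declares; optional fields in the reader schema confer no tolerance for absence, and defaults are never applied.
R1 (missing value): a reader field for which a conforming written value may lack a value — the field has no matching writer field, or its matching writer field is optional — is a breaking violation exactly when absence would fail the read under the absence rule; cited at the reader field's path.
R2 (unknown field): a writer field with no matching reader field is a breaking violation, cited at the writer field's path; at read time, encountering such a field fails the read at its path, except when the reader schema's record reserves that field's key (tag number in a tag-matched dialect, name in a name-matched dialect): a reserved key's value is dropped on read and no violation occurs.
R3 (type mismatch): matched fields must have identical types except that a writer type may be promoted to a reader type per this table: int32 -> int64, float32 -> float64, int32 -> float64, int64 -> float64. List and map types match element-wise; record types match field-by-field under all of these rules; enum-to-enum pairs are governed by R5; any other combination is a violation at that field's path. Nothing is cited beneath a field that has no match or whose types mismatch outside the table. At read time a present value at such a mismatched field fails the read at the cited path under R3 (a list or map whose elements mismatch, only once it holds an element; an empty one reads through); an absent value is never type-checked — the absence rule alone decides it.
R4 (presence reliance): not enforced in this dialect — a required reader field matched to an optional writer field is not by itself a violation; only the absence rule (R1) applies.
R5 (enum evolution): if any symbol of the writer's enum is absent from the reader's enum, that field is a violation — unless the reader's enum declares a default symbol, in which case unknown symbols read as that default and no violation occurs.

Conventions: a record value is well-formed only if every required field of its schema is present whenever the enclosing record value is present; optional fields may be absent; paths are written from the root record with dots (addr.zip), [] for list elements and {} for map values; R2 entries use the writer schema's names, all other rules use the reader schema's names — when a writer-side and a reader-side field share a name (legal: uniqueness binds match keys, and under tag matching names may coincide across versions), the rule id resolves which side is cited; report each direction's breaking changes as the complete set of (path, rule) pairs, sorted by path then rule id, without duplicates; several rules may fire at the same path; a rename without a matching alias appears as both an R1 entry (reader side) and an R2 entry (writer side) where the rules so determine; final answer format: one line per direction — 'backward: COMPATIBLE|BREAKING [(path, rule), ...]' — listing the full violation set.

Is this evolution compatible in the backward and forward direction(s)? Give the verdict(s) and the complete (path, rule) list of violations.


arrows below run writer -> reader for Shipment
checking backward for Shipment: reader v2 against writer v1:
  writer optional, Channel -> Channel: reader status maps from writer status
  writer optional, int64 -> int64: reader attempts maps from writer attempts
  writer attrs: unknown to reader
  writer height: unknown to reader
  R1 fires at attempts
  R2 fires at attrs
  R1 fires at status
  => 3 violation(s): backward is BREAKING for Shipment
checking forward for Shipment: reader v1 against writer v2:
  writer optional, Channel -> Channel: reader status maps from writer status
  attrs has no writer counterpart
  writer optional, int64 -> int64: reader attempts maps from writer attempts
  height has no writer counterpart
  R1 fires at attempts
  R1 fires at attrs
  R1 fires at height
  R1 fires at status
  => 4 violation(s): forward is BREAKING for Shipment

backward: BREAKING [(attempts, R1), (attrs, R2), (status, R1)]; forward: BREAKING [(attempts, R1), (attrs, R1), (height, R1), (status, R1)]


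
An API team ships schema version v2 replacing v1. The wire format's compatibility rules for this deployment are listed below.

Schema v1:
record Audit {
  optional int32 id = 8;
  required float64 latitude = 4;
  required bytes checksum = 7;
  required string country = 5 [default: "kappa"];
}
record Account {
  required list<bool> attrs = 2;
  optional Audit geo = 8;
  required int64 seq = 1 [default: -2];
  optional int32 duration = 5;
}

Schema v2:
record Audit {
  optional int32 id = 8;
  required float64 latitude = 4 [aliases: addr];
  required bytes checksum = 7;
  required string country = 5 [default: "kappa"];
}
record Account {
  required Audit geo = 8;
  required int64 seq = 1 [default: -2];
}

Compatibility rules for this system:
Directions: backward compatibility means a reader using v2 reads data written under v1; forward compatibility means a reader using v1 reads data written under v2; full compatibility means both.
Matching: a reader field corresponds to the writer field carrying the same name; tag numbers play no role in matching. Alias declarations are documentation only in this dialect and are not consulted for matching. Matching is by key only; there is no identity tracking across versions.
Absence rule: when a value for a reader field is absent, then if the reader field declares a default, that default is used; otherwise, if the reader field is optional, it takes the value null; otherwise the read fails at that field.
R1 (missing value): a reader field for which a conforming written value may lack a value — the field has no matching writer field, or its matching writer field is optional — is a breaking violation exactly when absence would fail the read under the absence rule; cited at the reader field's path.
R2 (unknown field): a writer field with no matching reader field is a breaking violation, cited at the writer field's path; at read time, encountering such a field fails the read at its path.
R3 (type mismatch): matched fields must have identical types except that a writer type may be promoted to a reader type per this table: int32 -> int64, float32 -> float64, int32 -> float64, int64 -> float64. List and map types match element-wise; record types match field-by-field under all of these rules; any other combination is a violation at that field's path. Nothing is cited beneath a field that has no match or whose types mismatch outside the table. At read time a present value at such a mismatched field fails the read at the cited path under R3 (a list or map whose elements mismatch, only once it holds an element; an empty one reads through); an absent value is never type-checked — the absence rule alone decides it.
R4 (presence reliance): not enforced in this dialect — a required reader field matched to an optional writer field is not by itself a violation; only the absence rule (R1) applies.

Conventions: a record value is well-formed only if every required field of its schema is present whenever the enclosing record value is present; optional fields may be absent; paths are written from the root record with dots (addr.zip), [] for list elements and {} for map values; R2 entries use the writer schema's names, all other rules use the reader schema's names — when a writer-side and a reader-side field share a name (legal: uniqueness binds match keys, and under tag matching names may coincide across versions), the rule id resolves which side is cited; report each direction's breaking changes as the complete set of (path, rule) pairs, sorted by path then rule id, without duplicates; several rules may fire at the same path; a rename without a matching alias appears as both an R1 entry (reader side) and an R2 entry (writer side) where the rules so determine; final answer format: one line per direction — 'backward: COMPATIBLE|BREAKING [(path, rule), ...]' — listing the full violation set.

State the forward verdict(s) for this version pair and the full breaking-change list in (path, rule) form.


forward: BREAKING [(attrs, R1)]

each type pair in Account: writer, then reader
forward for Account (reader v1, writer v2):
  attrs: no writer-side match
  Audit -> Audit, writer required: geo aligns to geo
  int64 -> int64, writer required: seq aligns to seq
  duration: no writer-side match
  int32 -> int32, writer optional: geo.id aligns to geo.id
  float64 -> float64, writer required: geo.latitude aligns to geo.latitude
  bytes -> bytes, writer required: geo.checksum aligns to geo.checksum
  string -> string, writer required: geo.country aligns to geo.country
  rule R1 violated at attrs
  forward on Account therefore BREAKING (1)
remaining Account differences; none change what is asked:
  removed field duration from record Account -> fires only in the backward direction of Account, which is not asked here
  field geo in record Account: optional changed to required -> fires only in the backward direction of Account, which is not asked here


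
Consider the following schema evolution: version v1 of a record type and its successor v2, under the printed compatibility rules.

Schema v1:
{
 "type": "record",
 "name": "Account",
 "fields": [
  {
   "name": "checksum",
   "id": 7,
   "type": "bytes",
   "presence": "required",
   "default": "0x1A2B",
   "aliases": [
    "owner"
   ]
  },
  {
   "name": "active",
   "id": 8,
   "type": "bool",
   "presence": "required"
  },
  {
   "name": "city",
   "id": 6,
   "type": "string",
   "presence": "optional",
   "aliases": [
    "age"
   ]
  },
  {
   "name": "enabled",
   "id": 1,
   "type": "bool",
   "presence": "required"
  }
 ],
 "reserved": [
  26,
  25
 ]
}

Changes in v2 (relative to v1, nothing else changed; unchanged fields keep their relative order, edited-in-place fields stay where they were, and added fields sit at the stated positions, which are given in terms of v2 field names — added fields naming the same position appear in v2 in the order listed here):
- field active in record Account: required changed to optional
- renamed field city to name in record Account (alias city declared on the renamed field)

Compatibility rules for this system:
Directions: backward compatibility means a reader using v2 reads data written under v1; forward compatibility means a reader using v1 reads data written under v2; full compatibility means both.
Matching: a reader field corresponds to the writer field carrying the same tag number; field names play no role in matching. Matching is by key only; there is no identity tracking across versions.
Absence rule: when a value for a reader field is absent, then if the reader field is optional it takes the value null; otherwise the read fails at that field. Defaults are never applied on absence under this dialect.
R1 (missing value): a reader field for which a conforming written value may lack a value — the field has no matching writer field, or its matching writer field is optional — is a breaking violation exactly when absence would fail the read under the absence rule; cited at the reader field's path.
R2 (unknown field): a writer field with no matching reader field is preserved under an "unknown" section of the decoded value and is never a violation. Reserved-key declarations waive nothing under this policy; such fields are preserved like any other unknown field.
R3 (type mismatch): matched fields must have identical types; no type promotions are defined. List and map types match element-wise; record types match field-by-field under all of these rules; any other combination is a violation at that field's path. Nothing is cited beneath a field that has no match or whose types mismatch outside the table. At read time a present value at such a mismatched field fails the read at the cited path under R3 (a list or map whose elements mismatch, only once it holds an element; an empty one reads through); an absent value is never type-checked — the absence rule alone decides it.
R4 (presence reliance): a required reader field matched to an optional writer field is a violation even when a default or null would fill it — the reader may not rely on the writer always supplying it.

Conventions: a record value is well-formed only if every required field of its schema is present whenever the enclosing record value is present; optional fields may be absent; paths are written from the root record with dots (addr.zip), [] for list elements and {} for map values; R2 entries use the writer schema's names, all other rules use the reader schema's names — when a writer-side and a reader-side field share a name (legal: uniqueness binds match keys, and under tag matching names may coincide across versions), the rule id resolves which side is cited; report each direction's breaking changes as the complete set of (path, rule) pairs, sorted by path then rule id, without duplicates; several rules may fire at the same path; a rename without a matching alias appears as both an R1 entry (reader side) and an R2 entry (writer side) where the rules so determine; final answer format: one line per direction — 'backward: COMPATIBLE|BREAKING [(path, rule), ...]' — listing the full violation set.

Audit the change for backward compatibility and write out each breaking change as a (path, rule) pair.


backward: COMPATIBLE []

the writer's type comes first in each Account pair
backward for Account (reader v2, writer v1):
  bytes -> bytes, writer required: checksum aligns to checksum
  bool -> bool, writer required: active aligns to active
  string -> string, writer optional: name aligns to city
  bool -> bool, writer required: enabled aligns to enabled
  => backward verdict for Account: COMPATIBLE, no violations
remaining Account differences; none change what is asked:
  field active in record Account: required changed to optional -> affects forward compatibility only, which is not asked
  renamed field city to name in record Account (alias city declared on the renamed field) -> inert for the asked Account verdict: nothing fires


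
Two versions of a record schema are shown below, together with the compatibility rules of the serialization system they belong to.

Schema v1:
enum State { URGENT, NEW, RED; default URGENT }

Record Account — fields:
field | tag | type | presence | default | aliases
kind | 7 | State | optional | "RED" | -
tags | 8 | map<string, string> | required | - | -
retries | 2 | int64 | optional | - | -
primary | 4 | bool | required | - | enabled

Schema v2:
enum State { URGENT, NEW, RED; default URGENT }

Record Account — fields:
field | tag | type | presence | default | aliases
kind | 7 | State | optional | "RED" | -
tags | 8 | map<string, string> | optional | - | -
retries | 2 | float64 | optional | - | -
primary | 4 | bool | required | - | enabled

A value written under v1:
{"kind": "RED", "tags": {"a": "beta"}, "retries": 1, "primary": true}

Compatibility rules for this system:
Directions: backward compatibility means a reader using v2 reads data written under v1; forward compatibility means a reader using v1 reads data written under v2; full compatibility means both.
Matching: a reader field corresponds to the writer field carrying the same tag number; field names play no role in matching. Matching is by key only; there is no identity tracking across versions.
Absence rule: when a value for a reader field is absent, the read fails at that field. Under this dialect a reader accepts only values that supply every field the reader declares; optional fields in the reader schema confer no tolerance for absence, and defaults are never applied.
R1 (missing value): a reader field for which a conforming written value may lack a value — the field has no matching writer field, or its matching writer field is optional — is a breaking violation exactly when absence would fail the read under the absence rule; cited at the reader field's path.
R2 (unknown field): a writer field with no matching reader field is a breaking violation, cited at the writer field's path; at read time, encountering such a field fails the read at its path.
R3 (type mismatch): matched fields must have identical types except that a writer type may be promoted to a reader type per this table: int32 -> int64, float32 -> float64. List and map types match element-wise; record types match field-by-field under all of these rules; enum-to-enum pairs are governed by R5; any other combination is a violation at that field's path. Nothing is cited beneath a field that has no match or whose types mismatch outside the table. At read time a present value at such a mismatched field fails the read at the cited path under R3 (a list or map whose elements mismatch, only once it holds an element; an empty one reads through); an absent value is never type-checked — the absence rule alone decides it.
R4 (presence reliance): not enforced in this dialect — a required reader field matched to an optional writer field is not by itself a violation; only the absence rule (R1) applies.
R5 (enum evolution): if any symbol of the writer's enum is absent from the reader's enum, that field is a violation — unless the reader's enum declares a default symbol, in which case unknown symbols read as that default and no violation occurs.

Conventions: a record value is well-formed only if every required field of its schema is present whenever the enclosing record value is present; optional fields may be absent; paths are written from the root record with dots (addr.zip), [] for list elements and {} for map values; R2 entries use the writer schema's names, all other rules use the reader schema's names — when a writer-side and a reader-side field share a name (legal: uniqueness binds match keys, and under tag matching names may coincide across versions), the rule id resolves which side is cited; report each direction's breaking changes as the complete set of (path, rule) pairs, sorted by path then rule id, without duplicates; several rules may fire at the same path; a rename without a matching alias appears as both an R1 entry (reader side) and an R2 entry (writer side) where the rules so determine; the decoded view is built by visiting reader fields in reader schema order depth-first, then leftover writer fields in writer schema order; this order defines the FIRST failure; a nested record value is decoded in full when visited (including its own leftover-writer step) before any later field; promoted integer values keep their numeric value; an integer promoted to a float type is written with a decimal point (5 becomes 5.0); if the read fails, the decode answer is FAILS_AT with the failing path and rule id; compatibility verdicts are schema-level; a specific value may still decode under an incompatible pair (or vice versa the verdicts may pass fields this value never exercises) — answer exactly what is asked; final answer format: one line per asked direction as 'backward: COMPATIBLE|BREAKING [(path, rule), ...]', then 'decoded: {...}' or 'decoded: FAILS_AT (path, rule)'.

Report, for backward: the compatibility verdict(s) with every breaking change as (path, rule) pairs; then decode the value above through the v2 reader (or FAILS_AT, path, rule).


each type pair in Account: writer, then reader
backward analysis of Account with v2 as reader and v1 as writer:
  State -> State, writer optional: kind aligns to kind
  map<string, string> -> map<string, string>, writer required: tags aligns to tags
  int64 -> float64, writer optional: retries aligns to retries
  bool -> bool, writer required: primary aligns to primary
  rule R1 violated at kind
  rule R1 violated at retries
  rule R3 violated at retries
  => 3 violation(s): backward is BREAKING for Account
migrating the Account value to v2:
  kind := "RED"
  tags := {"a": "beta"}
  read fails at retries under R3
  => FAILS_AT (retries, R3)
diffs on Account not affecting the asked answer:
  field tags in record Account: required changed to optional -> matters only for Account's forward compatibility — outside the asked direction

backward: BREAKING [(kind, R1), (retries, R1), (retries, R3)]; decoded: FAILS_AT (retries, R3)


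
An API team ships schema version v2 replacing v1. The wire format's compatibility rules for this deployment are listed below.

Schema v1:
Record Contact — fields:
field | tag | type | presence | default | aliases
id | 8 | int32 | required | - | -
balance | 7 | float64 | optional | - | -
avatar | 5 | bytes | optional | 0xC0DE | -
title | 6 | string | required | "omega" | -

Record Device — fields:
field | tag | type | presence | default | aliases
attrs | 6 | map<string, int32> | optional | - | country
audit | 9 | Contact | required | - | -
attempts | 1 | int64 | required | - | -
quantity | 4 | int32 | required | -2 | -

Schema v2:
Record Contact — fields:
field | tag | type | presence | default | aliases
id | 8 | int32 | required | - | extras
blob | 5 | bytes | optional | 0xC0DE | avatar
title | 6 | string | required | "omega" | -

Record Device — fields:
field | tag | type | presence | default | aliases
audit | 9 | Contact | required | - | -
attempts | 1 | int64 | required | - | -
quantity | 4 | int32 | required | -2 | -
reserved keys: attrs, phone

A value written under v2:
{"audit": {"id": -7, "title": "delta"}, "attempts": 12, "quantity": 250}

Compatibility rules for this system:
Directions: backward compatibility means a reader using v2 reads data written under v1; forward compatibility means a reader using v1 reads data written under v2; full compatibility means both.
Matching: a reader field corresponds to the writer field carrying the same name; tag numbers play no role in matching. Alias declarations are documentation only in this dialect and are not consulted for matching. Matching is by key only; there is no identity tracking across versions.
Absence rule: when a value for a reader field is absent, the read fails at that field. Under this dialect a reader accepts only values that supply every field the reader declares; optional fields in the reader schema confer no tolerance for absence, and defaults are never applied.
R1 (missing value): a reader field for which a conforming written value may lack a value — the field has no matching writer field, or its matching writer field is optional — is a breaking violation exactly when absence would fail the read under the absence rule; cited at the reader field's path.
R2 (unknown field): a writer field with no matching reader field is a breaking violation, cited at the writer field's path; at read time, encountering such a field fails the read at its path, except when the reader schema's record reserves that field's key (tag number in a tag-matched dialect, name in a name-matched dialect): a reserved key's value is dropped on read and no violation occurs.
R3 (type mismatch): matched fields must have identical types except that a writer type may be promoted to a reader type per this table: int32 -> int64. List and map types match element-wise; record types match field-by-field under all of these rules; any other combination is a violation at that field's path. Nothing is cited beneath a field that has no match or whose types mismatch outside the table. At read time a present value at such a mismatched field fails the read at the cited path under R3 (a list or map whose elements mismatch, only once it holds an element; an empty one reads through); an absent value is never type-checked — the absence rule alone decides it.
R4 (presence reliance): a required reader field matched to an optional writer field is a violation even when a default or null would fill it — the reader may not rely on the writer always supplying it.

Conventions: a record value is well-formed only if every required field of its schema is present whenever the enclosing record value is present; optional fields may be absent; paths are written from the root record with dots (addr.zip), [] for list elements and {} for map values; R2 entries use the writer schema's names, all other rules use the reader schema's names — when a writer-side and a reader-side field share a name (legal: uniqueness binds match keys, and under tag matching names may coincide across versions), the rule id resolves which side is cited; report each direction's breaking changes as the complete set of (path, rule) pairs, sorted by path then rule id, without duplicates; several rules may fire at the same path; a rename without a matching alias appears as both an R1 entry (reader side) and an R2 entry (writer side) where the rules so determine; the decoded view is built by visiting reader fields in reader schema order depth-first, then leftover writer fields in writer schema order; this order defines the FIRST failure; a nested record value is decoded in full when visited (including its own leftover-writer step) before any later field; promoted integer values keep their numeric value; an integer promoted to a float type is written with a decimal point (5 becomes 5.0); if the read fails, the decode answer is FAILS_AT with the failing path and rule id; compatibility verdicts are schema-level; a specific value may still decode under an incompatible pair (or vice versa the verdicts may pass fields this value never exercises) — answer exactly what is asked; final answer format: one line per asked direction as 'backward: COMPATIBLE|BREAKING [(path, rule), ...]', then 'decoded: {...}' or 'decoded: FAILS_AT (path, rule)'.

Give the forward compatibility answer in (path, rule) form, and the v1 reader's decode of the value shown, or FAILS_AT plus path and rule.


the writer's type comes first in each Device pair
forward on Device — v1 reading data written by v2:
  no writer field matches reader attrs
  audit: Contact -> Contact, writer required; from audit
  attempts: int64 -> int64, writer required; from attempts
  quantity: int32 -> int32, writer required; from quantity
  audit.id: int32 -> int32, writer required; from audit.id
  no writer field matches reader audit.balance
  no writer field matches reader audit.avatar
  audit.title: string -> string, writer required; from audit.title
  leftover writer field: audit.blob
  R1 fires at attrs
  R1 fires at audit.avatar
  R1 fires at audit.balance
  R2 fires at audit.blob
  => forward: BREAKING (4)
decoding the Device value with the v1 reader:
  read fails at attrs under R1 (no fill)
  => FAILS_AT (attrs, R1)
the other Device changes do not affect what is asked:
  removed field balance from record Contact -> its effect on Device is confined to the backward direction, not asked

forward: BREAKING [(attrs, R1), (audit.avatar, R1), (audit.balance, R1), (audit.blob, R2)]; decoded: FAILS_AT (attrs, R1)
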